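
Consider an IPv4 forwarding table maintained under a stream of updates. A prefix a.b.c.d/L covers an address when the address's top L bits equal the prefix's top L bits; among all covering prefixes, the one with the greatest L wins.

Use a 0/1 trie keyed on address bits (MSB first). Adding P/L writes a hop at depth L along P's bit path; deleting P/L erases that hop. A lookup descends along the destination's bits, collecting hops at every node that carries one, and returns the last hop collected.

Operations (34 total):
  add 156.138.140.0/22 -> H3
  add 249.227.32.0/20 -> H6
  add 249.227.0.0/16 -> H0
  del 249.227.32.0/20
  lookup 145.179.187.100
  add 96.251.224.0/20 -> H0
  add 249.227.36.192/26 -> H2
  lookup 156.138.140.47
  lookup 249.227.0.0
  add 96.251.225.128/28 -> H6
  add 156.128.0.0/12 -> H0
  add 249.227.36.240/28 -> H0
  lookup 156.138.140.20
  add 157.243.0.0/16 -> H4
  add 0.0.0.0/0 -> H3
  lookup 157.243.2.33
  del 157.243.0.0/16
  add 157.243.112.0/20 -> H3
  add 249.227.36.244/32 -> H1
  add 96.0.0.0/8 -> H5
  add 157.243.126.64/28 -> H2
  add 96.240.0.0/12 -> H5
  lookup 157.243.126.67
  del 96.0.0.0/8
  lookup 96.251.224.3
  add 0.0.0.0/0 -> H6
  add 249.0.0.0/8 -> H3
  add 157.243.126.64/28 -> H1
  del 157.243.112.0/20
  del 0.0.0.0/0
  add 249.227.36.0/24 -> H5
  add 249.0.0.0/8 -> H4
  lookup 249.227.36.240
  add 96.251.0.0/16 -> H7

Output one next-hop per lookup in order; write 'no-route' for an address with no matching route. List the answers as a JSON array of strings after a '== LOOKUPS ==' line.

Process each operation:
  add 156.138.140.0/22 -> H3 at depth 22
  add 249.227.32.0/20 -> H6 at depth 20
  add 249.227.0.0/16 -> H0 at depth 16
  - 249.227.32.0/20 clear@20
  ? 145.179.187.100  path d0:-→d1:-→d2:-→d3:-→d4:-  best=no-route
  add 96.251.224.0/20 -> H0 at depth 20
  add 249.227.36.192/26 -> H2 at depth 26
  ? 156.138.140.47  path d0:-→d1:-→d2:-→d3:-→d4:-→d5:-→d6:-→d7:-→d8:-→d9:-→d10:-→d11:-→d12:-→d13:-→d14:-→d15:-→d16:-→d17:-→d18:-→d19:-→d20:-→d21:-→d22:H3  best=H3
  ? 249.227.0.0  path d0:-→d1:-→d2:-→d3:-→d4:-→d5:-→d6:-→d7:-→d8:-→d9:-→d10:-→d11:-→d12:-→d13:-→d14:-→d15:-→d16:H0→d17:-→d18:-  best=H0
  add 96.251.225.128/28 -> H6 at depth 28
  add 156.128.0.0/12 -> H0 at depth 12
  add 249.227.36.240/28 -> H0 at depth 28
  ? 156.138.140.20  path d0:-→d1:-→d2:-→d3:-→d4:-→d5:-→d6:-→d7:-→d8:-→d9:-→d10:-→d11:-→d12:H0→d13:-→d14:-→d15:-→d16:-→d17:-→d18:-→d19:-→d20:-→d21:-→d22:H3  best=H3
  add 157.243.0.0/16 -> H4 at depth 16
  add 0.0.0.0/0 -> H3 at depth 0
  ? 157.243.2.33  path d0:H3→d1:-→d2:-→d3:-→d4:-→d5:-→d6:-→d7:-→d8:-→d9:-→d10:-→d11:-→d12:-→d13:-→d14:-→d15:-→d16:H4  best=H4
  - 157.243.0.0/16 clear@16
  add 157.243.112.0/20 -> H3 at depth 20
  add 249.227.36.244/32 -> H1 at depth 32
  add 96.0.0.0/8 -> H5 at depth 8
  add 157.243.126.64/28 -> H2 at depth 28
  add 96.240.0.0/12 -> H5 at depth 12
  ? 157.243.126.67  path d0:H3→d1:-→d2:-→d3:-→d4:-→d5:-→d6:-→d7:-→d8:-→d9:-→d10:-→d11:-→d12:-→d13:-→d14:-→d15:-→d16:-→d17:-→d18:-→d19:-→d20:H3→d21:-→d22:-→d23:-→d24:-→d25:-→d26:-→d27:-→d28:H2  best=H2
  - 96.0.0.0/8 clear@8
  ? 96.251.224.3  path d0:H3→d1:-→d2:-→d3:-→d4:-→d5:-→d6:-→d7:-→d8:-→d9:-→d10:-→d11:-→d12:H5→d13:-→d14:-→d15:-→d16:-→d17:-→d18:-→d19:-→d20:H0→d21:-→d22:-→d23:-  best=H0
  add 0.0.0.0/0 -> H6 at depth 0
  add 249.0.0.0/8 -> H3 at depth 8
  add 157.243.126.64/28 -> H1 at depth 28
  - 157.243.112.0/20 clear@20
  - 0.0.0.0/0 clear@0
  add 249.227.36.0/24 -> H5 at depth 24
  add 249.0.0.0/8 -> H4 at depth 8
  ? 249.227.36.240  path d0:-→d1:-→d2:-→d3:-→d4:-→d5:-→d6:-→d7:-→d8:H4→d9:-→d10:-→d11:-→d12:-→d13:-→d14:-→d15:-→d16:H0→d17:-→d18:-→d19:-→d20:-→d21:-→d22:-→d23:-→d24:H5→d25:-→d26:H2→d27:-→d28:H0→d29:-  best=H0
  add 96.251.0.0/16 -> H7 at depth 16

== LOOKUPS ==
["no-route","H3","H0","H3","H4","H2","H0","H0"]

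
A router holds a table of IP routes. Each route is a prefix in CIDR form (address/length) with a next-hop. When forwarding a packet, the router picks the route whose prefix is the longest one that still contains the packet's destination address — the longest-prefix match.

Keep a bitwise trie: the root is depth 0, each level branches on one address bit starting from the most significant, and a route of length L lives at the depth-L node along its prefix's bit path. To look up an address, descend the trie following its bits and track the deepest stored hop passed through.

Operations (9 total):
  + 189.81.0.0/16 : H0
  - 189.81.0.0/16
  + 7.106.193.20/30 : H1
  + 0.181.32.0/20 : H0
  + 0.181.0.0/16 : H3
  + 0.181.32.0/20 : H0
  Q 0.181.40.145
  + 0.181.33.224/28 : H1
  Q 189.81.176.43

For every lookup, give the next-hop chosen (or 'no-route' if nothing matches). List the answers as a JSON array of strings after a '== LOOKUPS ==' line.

Process each operation:
  add 189.81.0.0/16 -> H0 at depth 16
  - 189.81.0.0/16 clear@16
  add 7.106.193.20/30 -> H1 at depth 30
  add 0.181.32.0/20 -> H0 at depth 20
  add 0.181.0.0/16 -> H3 at depth 16
  add 0.181.32.0/20 -> H0 at depth 20
  ? 0.181.40.145  path d0:-→d1:-→d2:-→d3:-→d4:-→d5:-→d6:-→d7:-→d8:-→d9:-→d10:-→d11:-→d12:-→d13:-→d14:-→d15:-→d16:H3→d17:-→d18:-→d19:-→d20:H0  best=H0
  add 0.181.33.224/28 -> H1 at depth 28
  ? 189.81.176.43  path d0:-→d1:-→d2:-→d3:-→d4:-→d5:-→d6:-→d7:-→d8:-→d9:-→d10:-→d11:-→d12:-→d13:-→d14:-→d15:-→d16:-  best=no-route

== LOOKUPS ==
["H0","no-route"]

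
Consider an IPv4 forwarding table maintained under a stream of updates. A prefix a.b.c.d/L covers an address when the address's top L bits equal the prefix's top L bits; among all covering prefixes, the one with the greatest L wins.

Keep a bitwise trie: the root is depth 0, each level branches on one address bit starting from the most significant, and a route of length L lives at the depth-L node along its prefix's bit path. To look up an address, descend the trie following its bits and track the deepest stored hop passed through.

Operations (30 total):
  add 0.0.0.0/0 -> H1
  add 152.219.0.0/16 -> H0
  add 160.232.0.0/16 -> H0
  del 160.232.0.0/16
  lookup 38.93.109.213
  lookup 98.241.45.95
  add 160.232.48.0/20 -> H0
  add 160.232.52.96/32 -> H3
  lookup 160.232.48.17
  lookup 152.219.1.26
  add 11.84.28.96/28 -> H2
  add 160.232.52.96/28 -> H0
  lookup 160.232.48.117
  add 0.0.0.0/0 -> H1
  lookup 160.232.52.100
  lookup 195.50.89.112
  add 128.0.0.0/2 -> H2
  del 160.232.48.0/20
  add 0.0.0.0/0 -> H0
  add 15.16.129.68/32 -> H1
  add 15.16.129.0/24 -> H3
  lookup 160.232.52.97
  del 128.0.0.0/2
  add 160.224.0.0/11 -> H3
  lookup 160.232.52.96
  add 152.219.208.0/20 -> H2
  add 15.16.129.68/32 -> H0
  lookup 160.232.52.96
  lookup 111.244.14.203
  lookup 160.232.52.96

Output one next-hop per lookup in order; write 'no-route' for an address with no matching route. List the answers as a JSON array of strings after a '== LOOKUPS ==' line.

Apply in order:
  + 0.0.0.0/0 (H1) depth=0
  + 152.219.0.0/16 (H0) depth=16
  + 160.232.0.0/16 (H0) depth=16
  - 160.232.0.0/16 clear@16
  lookup 38.93.109.213: bits ε walk d0:H1 -> H1
  lookup 98.241.45.95: bits ε walk d0:H1 -> H1
  + 160.232.48.0/20 (H0) depth=20
  + 160.232.52.96/32 (H3) depth=32
  lookup 160.232.48.17: bits 101000001110100000110 walk d0:H1→d1:-→d2:-→d3:-→d4:-→d5:-→d6:-→d7:-→d8:-→d9:-→d10:-→d11:-→d12:-→d13:-→d14:-→d15:-→d16:-→d17:-→d18:-→d19:-→d20:H0→d21:- -> H0
  lookup 152.219.1.26: bits 1001100011011011 walk d0:H1→d1:-→d2:-→d3:-→d4:-→d5:-→d6:-→d7:-→d8:-→d9:-→d10:-→d11:-→d12:-→d13:-→d14:-→d15:-→d16:H0 -> H0
  + 11.84.28.96/28 (H2) depth=28
  + 160.232.52.96/28 (H0) depth=28
  lookup 160.232.48.117: bits 101000001110100000110 walk d0:H1→d1:-→d2:-→d3:-→d4:-→d5:-→d6:-→d7:-→d8:-→d9:-→d10:-→d11:-→d12:-→d13:-→d14:-→d15:-→d16:-→d17:-→d18:-→d19:-→d20:H0→d21:- -> H0
  + 0.0.0.0/0 (H1) depth=0
  lookup 160.232.52.100: bits 10100000111010000011010001100 walk d0:H1→d1:-→d2:-→d3:-→d4:-→d5:-→d6:-→d7:-→d8:-→d9:-→d10:-→d11:-→d12:-→d13:-→d14:-→d15:-→d16:-→d17:-→d18:-→d19:-→d20:H0→d21:-→d22:-→d23:-→d24:-→d25:-→d26:-→d27:-→d28:H0→d29:- -> H0
  lookup 195.50.89.112: bits 1 walk d0:H1→d1:- -> H1
  + 128.0.0.0/2 (H2) depth=2
  - 160.232.48.0/20 clear@20
  + 0.0.0.0/0 (H0) depth=0
  + 15.16.129.68/32 (H1) depth=32
  + 15.16.129.0/24 (H3) depth=24
  lookup 160.232.52.97: bits 1010000011101000001101000110000 walk d0:H0→d1:-→d2:H2→d3:-→d4:-→d5:-→d6:-→d7:-→d8:-→d9:-→d10:-→d11:-→d12:-→d13:-→d14:-→d15:-→d16:-→d17:-→d18:-→d19:-→d20:-→d21:-→d22:-→d23:-→d24:-→d25:-→d26:-→d27:-→d28:H0→d29:-→d30:-→d31:- -> H0
  - 128.0.0.0/2 clear@2
  + 160.224.0.0/11 (H3) depth=11
  lookup 160.232.52.96: bits 10100000111010000011010001100000 walk d0:H0→d1:-→d2:-→d3:-→d4:-→d5:-→d6:-→d7:-→d8:-→d9:-→d10:-→d11:H3→d12:-→d13:-→d14:-→d15:-→d16:-→d17:-→d18:-→d19:-→d20:-→d21:-→d22:-→d23:-→d24:-→d25:-→d26:-→d27:-→d28:H0→d29:-→d30:-→d31:-→d32:H3 -> H3
  + 152.219.208.0/20 (H2) depth=20
  + 15.16.129.68/32 (H0) depth=32
  lookup 160.232.52.96: bits 10100000111010000011010001100000 walk d0:H0→d1:-→d2:-→d3:-→d4:-→d5:-→d6:-→d7:-→d8:-→d9:-→d10:-→d11:H3→d12:-→d13:-→d14:-→d15:-→d16:-→d17:-→d18:-→d19:-→d20:-→d21:-→d22:-→d23:-→d24:-→d25:-→d26:-→d27:-→d28:H0→d29:-→d30:-→d31:-→d32:H3 -> H3
  lookup 111.244.14.203: bits 0 walk d0:H0→d1:- -> H0
  lookup 160.232.52.96: bits 10100000111010000011010001100000 walk d0:H0→d1:-→d2:-→d3:-→d4:-→d5:-→d6:-→d7:-→d8:-→d9:-→d10:-→d11:H3→d12:-→d13:-→d14:-→d15:-→d16:-→d17:-→d18:-→d19:-→d20:-→d21:-→d22:-→d23:-→d24:-→d25:-→d26:-→d27:-→d28:H0→d29:-→d30:-→d31:-→d32:H3 -> H3

== LOOKUPS ==
["H1","H1","H0","H0","H0","H0","H1","H0","H3","H3","H0","H3"]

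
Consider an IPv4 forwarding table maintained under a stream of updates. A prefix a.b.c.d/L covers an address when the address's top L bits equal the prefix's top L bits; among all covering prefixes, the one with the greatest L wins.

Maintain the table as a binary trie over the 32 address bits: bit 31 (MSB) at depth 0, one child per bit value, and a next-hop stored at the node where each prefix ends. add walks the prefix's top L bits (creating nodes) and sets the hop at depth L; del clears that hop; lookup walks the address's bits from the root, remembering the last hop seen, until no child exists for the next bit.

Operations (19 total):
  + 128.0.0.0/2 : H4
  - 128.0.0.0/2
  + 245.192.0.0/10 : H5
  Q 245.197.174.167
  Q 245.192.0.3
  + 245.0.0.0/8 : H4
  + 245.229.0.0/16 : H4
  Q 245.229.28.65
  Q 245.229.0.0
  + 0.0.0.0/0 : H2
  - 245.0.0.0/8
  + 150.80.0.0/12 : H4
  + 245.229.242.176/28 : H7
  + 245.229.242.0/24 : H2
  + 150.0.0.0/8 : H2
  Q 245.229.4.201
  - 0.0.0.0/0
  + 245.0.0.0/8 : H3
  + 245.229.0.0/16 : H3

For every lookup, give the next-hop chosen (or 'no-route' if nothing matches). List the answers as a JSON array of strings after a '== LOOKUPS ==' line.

Trace:
  + 128.0.0.0/2 (H4) depth=2
  del 128.0.0.0/2 (clear depth 2)
  + 245.192.0.0/10 (H5) depth=10
  ? 245.197.174.167  path d0:-→d1:-→d2:-→d3:-→d4:-→d5:-→d6:-→d7:-→d8:-→d9:-→d10:H5  best=H5
  ? 245.192.0.3  path d0:-→d1:-→d2:-→d3:-→d4:-→d5:-→d6:-→d7:-→d8:-→d9:-→d10:H5  best=H5
  + 245.0.0.0/8 (H4) depth=8
  + 245.229.0.0/16 (H4) depth=16
  ? 245.229.28.65  path d0:-→d1:-→d2:-→d3:-→d4:-→d5:-→d6:-→d7:-→d8:H4→d9:-→d10:H5→d11:-→d12:-→d13:-→d14:-→d15:-→d16:H4  best=H4
  ? 245.229.0.0  path d0:-→d1:-→d2:-→d3:-→d4:-→d5:-→d6:-→d7:-→d8:H4→d9:-→d10:H5→d11:-→d12:-→d13:-→d14:-→d15:-→d16:H4  best=H4
  + 0.0.0.0/0 (H2) depth=0
  del 245.0.0.0/8 (clear depth 8)
  + 150.80.0.0/12 (H4) depth=12
  + 245.229.242.176/28 (H7) depth=28
  + 245.229.242.0/24 (H2) depth=24
  + 150.0.0.0/8 (H2) depth=8
  ? 245.229.4.201  path d0:H2→d1:-→d2:-→d3:-→d4:-→d5:-→d6:-→d7:-→d8:-→d9:-→d10:H5→d11:-→d12:-→d13:-→d14:-→d15:-→d16:H4  best=H4
  del 0.0.0.0/0 (clear depth 0)
  + 245.0.0.0/8 (H3) depth=8
  + 245.229.0.0/16 (H3) depth=16

== LOOKUPS ==
["H5","H5","H4","H4","H4"]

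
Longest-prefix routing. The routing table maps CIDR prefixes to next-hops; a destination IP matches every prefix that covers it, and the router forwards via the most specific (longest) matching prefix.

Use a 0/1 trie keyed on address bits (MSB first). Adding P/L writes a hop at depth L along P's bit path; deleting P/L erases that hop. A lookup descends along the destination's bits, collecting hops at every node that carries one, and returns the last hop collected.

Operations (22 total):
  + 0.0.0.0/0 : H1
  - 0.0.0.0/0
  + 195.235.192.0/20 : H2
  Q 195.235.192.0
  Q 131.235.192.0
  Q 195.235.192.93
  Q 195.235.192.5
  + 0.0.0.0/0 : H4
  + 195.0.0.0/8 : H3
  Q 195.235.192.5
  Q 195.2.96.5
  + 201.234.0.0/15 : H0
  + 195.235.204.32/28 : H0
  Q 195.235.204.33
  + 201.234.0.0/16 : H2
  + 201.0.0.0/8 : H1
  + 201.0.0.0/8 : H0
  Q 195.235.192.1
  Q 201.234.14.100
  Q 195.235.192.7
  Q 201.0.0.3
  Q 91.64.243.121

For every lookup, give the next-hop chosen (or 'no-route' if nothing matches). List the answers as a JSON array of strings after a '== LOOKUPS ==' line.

Apply in order:
  + 0.0.0.0/0 (H1) depth=0
  - 0.0.0.0/0 clear@0
  + 195.235.192.0/20 (H2) depth=20
  ? 195.235.192.0  path d0:-→d1:-→d2:-→d3:-→d4:-→d5:-→d6:-→d7:-→d8:-→d9:-→d10:-→d11:-→d12:-→d13:-→d14:-→d15:-→d16:-→d17:-→d18:-→d19:-→d20:H2  best=H2
  ? 131.235.192.0  path d0:-→d1:-  best=no-route
  ? 195.235.192.93  path d0:-→d1:-→d2:-→d3:-→d4:-→d5:-→d6:-→d7:-→d8:-→d9:-→d10:-→d11:-→d12:-→d13:-→d14:-→d15:-→d16:-→d17:-→d18:-→d19:-→d20:H2  best=H2
  ? 195.235.192.5  path d0:-→d1:-→d2:-→d3:-→d4:-→d5:-→d6:-→d7:-→d8:-→d9:-→d10:-→d11:-→d12:-→d13:-→d14:-→d15:-→d16:-→d17:-→d18:-→d19:-→d20:H2  best=H2
  + 0.0.0.0/0 (H4) depth=0
  + 195.0.0.0/8 (H3) depth=8
  ? 195.235.192.5  path d0:H4→d1:-→d2:-→d3:-→d4:-→d5:-→d6:-→d7:-→d8:H3→d9:-→d10:-→d11:-→d12:-→d13:-→d14:-→d15:-→d16:-→d17:-→d18:-→d19:-→d20:H2  best=H2
  ? 195.2.96.5  path d0:H4→d1:-→d2:-→d3:-→d4:-→d5:-→d6:-→d7:-→d8:H3  best=H3
  + 201.234.0.0/15 (H0) depth=15
  + 195.235.204.32/28 (H0) depth=28
  ? 195.235.204.33  path d0:H4→d1:-→d2:-→d3:-→d4:-→d5:-→d6:-→d7:-→d8:H3→d9:-→d10:-→d11:-→d12:-→d13:-→d14:-→d15:-→d16:-→d17:-→d18:-→d19:-→d20:H2→d21:-→d22:-→d23:-→d24:-→d25:-→d26:-→d27:-→d28:H0  best=H0
  + 201.234.0.0/16 (H2) depth=16
  + 201.0.0.0/8 (H1) depth=8
  + 201.0.0.0/8 (H0) depth=8
  ? 195.235.192.1  path d0:H4→d1:-→d2:-→d3:-→d4:-→d5:-→d6:-→d7:-→d8:H3→d9:-→d10:-→d11:-→d12:-→d13:-→d14:-→d15:-→d16:-→d17:-→d18:-→d19:-→d20:H2  best=H2
  ? 201.234.14.100  path d0:H4→d1:-→d2:-→d3:-→d4:-→d5:-→d6:-→d7:-→d8:H0→d9:-→d10:-→d11:-→d12:-→d13:-→d14:-→d15:H0→d16:H2  best=H2
  ? 195.235.192.7  path d0:H4→d1:-→d2:-→d3:-→d4:-→d5:-→d6:-→d7:-→d8:H3→d9:-→d10:-→d11:-→d12:-→d13:-→d14:-→d15:-→d16:-→d17:-→d18:-→d19:-→d20:H2  best=H2
  ? 201.0.0.3  path d0:H4→d1:-→d2:-→d3:-→d4:-→d5:-→d6:-→d7:-→d8:H0  best=H0
  ? 91.64.243.121  path d0:H4  best=H4

== LOOKUPS ==
["H2","no-route","H2","H2","H2","H3","H0","H2","H2","H2","H0","H4"]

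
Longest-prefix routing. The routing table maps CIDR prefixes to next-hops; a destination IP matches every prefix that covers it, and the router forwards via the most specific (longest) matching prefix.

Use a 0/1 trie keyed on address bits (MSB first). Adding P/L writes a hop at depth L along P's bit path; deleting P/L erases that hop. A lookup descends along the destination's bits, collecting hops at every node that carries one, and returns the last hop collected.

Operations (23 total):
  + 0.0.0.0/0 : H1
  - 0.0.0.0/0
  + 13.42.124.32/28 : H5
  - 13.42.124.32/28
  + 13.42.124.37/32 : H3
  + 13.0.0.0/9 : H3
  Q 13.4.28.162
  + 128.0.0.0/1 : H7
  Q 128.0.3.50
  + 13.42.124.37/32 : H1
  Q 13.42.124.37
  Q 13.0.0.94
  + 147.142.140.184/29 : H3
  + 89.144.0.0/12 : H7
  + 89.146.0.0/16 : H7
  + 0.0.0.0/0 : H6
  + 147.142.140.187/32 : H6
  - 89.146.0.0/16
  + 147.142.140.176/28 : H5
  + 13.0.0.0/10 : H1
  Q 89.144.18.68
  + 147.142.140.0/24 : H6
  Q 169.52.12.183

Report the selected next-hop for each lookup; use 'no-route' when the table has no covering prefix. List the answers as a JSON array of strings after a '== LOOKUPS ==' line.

Apply in order:
  + 0.0.0.0/0 (H1) depth=0
  del 0.0.0.0/0 (clear depth 0)
  + 13.42.124.32/28 (H5) depth=28
  del 13.42.124.32/28 (clear depth 28)
  + 13.42.124.37/32 (H3) depth=32
  + 13.0.0.0/9 (H3) depth=9
  Q 13.4.28.162: descend 0000110100 ; hops seen [H3] ; pick H3
  + 128.0.0.0/1 (H7) depth=1
  Q 128.0.3.50: descend 1 ; hops seen [H7] ; pick H7
  + 13.42.124.37/32 (H1) depth=32
  Q 13.42.124.37: descend 00001101001010100111110000100101 ; hops seen [H3,H1] ; pick H1
  Q 13.0.0.94: descend 0000110100 ; hops seen [H3] ; pick H3
  + 147.142.140.184/29 (H3) depth=29
  + 89.144.0.0/12 (H7) depth=12
  + 89.146.0.0/16 (H7) depth=16
  + 0.0.0.0/0 (H6) depth=0
  + 147.142.140.187/32 (H6) depth=32
  del 89.146.0.0/16 (clear depth 16)
  + 147.142.140.176/28 (H5) depth=28
  + 13.0.0.0/10 (H1) depth=10
  Q 89.144.18.68: descend 01011001100100 ; hops seen [H6,H7] ; pick H7
  + 147.142.140.0/24 (H6) depth=24
  Q 169.52.12.183: descend 10 ; hops seen [H6,H7] ; pick H7

== LOOKUPS ==
["H3","H7","H1","H3","H7","H7"]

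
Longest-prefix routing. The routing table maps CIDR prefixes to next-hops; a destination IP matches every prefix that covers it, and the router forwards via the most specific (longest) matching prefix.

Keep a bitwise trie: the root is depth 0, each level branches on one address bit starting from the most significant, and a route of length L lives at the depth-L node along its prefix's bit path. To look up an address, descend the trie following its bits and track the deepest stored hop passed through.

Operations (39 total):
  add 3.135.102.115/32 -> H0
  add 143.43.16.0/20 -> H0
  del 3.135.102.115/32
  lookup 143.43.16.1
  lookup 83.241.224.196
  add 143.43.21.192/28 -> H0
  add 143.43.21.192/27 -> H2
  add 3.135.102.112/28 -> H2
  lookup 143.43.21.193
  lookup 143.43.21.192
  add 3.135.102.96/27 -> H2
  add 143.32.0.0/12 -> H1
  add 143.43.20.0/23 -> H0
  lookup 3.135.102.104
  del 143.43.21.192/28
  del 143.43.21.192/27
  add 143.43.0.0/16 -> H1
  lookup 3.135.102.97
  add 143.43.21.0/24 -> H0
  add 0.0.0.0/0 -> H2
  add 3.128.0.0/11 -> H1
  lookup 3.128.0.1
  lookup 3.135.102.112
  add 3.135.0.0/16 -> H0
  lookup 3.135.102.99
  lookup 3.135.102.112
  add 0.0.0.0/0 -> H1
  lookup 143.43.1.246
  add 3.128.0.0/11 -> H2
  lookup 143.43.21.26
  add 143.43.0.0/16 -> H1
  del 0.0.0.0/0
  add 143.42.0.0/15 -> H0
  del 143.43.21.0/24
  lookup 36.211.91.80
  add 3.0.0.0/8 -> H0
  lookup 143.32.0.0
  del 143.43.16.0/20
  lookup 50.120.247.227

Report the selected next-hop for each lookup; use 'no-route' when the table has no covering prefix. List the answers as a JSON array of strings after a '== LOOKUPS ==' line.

Apply in order:
  add 3.135.102.115/32 -> H0 at depth 32
  add 143.43.16.0/20 -> H0 at depth 20
  del 3.135.102.115/32 (clear depth 32)
  Q 143.43.16.1: descend 10001111001010110001 ; hops seen [H0] ; pick H0
  Q 83.241.224.196: descend 0 ; hops seen [∅] ; pick no-route
  add 143.43.21.192/28 -> H0 at depth 28
  add 143.43.21.192/27 -> H2 at depth 27
  add 3.135.102.112/28 -> H2 at depth 28
  Q 143.43.21.193: descend 1000111100101011000101011100 ; hops seen [H0,H2,H0] ; pick H0
  Q 143.43.21.192: descend 1000111100101011000101011100 ; hops seen [H0,H2,H0] ; pick H0
  add 3.135.102.96/27 -> H2 at depth 27
  add 143.32.0.0/12 -> H1 at depth 12
  add 143.43.20.0/23 -> H0 at depth 23
  Q 3.135.102.104: descend 000000111000011101100110011 ; hops seen [H2] ; pick H2
  del 143.43.21.192/28 (clear depth 28)
  del 143.43.21.192/27 (clear depth 27)
  add 143.43.0.0/16 -> H1 at depth 16
  Q 3.135.102.97: descend 000000111000011101100110011 ; hops seen [H2] ; pick H2
  add 143.43.21.0/24 -> H0 at depth 24
  add 0.0.0.0/0 -> H2 at depth 0
  add 3.128.0.0/11 -> H1 at depth 11
  Q 3.128.0.1: descend 0000001110000 ; hops seen [H2,H1] ; pick H1
  Q 3.135.102.112: descend 000000111000011101100110011100 ; hops seen [H2,H1,H2,H2] ; pick H2
  add 3.135.0.0/16 -> H0 at depth 16
  Q 3.135.102.99: descend 000000111000011101100110011 ; hops seen [H2,H1,H0,H2] ; pick H2
  Q 3.135.102.112: descend 000000111000011101100110011100 ; hops seen [H2,H1,H0,H2,H2] ; pick H2
  add 0.0.0.0/0 -> H1 at depth 0
  Q 143.43.1.246: descend 1000111100101011000 ; hops seen [H1,H1,H1] ; pick H1
  add 3.128.0.0/11 -> H2 at depth 11
  Q 143.43.21.26: descend 100011110010101100010101 ; hops seen [H1,H1,H1,H0,H0,H0] ; pick H0
  add 143.43.0.0/16 -> H1 at depth 16
  del 0.0.0.0/0 (clear depth 0)
  add 143.42.0.0/15 -> H0 at depth 15
  del 143.43.21.0/24 (clear depth 24)
  Q 36.211.91.80: descend 00 ; hops seen [∅] ; pick no-route
  add 3.0.0.0/8 -> H0 at depth 8
  Q 143.32.0.0: descend 100011110010 ; hops seen [H1] ; pick H1
  del 143.43.16.0/20 (clear depth 20)
  Q 50.120.247.227: descend 00 ; hops seen [∅] ; pick no-route

== LOOKUPS ==
["H0","no-route","H0","H0","H2","H2","H1","H2","H2","H2","H1","H0","no-route","H1","no-route"]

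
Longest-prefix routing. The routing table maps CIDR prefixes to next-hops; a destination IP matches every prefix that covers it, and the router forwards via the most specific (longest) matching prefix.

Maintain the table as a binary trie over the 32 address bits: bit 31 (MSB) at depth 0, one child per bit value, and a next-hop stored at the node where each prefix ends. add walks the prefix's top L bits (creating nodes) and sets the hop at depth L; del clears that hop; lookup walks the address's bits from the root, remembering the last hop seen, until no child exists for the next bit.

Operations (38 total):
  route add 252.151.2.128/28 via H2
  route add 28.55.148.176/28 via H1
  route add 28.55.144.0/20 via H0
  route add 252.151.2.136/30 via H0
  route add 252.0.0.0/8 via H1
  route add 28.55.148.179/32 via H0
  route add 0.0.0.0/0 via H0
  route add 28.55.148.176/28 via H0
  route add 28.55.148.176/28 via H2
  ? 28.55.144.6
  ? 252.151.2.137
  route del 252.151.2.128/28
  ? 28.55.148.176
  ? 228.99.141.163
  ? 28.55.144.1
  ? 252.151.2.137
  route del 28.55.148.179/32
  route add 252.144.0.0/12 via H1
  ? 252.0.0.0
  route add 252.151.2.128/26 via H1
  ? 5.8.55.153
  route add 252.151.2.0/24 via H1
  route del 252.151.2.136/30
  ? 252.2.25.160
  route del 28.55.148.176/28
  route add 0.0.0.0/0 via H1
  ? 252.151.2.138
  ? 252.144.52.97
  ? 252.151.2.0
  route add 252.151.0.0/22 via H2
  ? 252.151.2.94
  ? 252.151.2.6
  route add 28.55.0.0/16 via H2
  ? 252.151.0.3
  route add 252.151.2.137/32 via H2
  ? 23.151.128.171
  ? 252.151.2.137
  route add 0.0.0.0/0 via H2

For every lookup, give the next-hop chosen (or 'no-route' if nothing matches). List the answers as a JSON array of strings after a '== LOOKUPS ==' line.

Apply in order:
  add 252.151.2.128/28 -> H2 at depth 28
  add 28.55.148.176/28 -> H1 at depth 28
  add 28.55.144.0/20 -> H0 at depth 20
  add 252.151.2.136/30 -> H0 at depth 30
  add 252.0.0.0/8 -> H1 at depth 8
  add 28.55.148.179/32 -> H0 at depth 32
  add 0.0.0.0/0 -> H0 at depth 0
  add 28.55.148.176/28 -> H0 at depth 28
  add 28.55.148.176/28 -> H2 at depth 28
  lookup 28.55.144.6: bits 000111000011011110010 walk d0:H0→d1:-→d2:-→d3:-→d4:-→d5:-→d6:-→d7:-→d8:-→d9:-→d10:-→d11:-→d12:-→d13:-→d14:-→d15:-→d16:-→d17:-→d18:-→d19:-→d20:H0→d21:- -> H0
  lookup 252.151.2.137: bits 111111001001011100000010100010 walk d0:H0→d1:-→d2:-→d3:-→d4:-→d5:-→d6:-→d7:-→d8:H1→d9:-→d10:-→d11:-→d12:-→d13:-→d14:-→d15:-→d16:-→d17:-→d18:-→d19:-→d20:-→d21:-→d22:-→d23:-→d24:-→d25:-→d26:-→d27:-→d28:H2→d29:-→d30:H0 -> H0
  - 252.151.2.128/28 clear@28
  lookup 28.55.148.176: bits 000111000011011110010100101100 walk d0:H0→d1:-→d2:-→d3:-→d4:-→d5:-→d6:-→d7:-→d8:-→d9:-→d10:-→d11:-→d12:-→d13:-→d14:-→d15:-→d16:-→d17:-→d18:-→d19:-→d20:H0→d21:-→d22:-→d23:-→d24:-→d25:-→d26:-→d27:-→d28:H2→d29:-→d30:- -> H2
  lookup 228.99.141.163: bits 111 walk d0:H0→d1:-→d2:-→d3:- -> H0
  lookup 28.55.144.1: bits 000111000011011110010 walk d0:H0→d1:-→d2:-→d3:-→d4:-→d5:-→d6:-→d7:-→d8:-→d9:-→d10:-→d11:-→d12:-→d13:-→d14:-→d15:-→d16:-→d17:-→d18:-→d19:-→d20:H0→d21:- -> H0
  lookup 252.151.2.137: bits 111111001001011100000010100010 walk d0:H0→d1:-→d2:-→d3:-→d4:-→d5:-→d6:-→d7:-→d8:H1→d9:-→d10:-→d11:-→d12:-→d13:-→d14:-→d15:-→d16:-→d17:-→d18:-→d19:-→d20:-→d21:-→d22:-→d23:-→d24:-→d25:-→d26:-→d27:-→d28:-→d29:-→d30:H0 -> H0
  - 28.55.148.179/32 clear@32
  add 252.144.0.0/12 -> H1 at depth 12
  lookup 252.0.0.0: bits 11111100 walk d0:H0→d1:-→d2:-→d3:-→d4:-→d5:-→d6:-→d7:-→d8:H1 -> H1
  add 252.151.2.128/26 -> H1 at depth 26
  lookup 5.8.55.153: bits 000 walk d0:H0→d1:-→d2:-→d3:- -> H0
  add 252.151.2.0/24 -> H1 at depth 24
  - 252.151.2.136/30 clear@30
  lookup 252.2.25.160: bits 11111100 walk d0:H0→d1:-→d2:-→d3:-→d4:-→d5:-→d6:-→d7:-→d8:H1 -> H1
  - 28.55.148.176/28 clear@28
  add 0.0.0.0/0 -> H1 at depth 0
  lookup 252.151.2.138: bits 111111001001011100000010100010 walk d0:H1→d1:-→d2:-→d3:-→d4:-→d5:-→d6:-→d7:-→d8:H1→d9:-→d10:-→d11:-→d12:H1→d13:-→d14:-→d15:-→d16:-→d17:-→d18:-→d19:-→d20:-→d21:-→d22:-→d23:-→d24:H1→d25:-→d26:H1→d27:-→d28:-→d29:-→d30:- -> H1
  lookup 252.144.52.97: bits 1111110010010 walk d0:H1→d1:-→d2:-→d3:-→d4:-→d5:-→d6:-→d7:-→d8:H1→d9:-→d10:-→d11:-→d12:H1→d13:- -> H1
  lookup 252.151.2.0: bits 111111001001011100000010 walk d0:H1→d1:-→d2:-→d3:-→d4:-→d5:-→d6:-→d7:-→d8:H1→d9:-→d10:-→d11:-→d12:H1→d13:-→d14:-→d15:-→d16:-→d17:-→d18:-→d19:-→d20:-→d21:-→d22:-→d23:-→d24:H1 -> H1
  add 252.151.0.0/22 -> H2 at depth 22
  lookup 252.151.2.94: bits 111111001001011100000010 walk d0:H1→d1:-→d2:-→d3:-→d4:-→d5:-→d6:-→d7:-→d8:H1→d9:-→d10:-→d11:-→d12:H1→d13:-→d14:-→d15:-→d16:-→d17:-→d18:-→d19:-→d20:-→d21:-→d22:H2→d23:-→d24:H1 -> H1
  lookup 252.151.2.6: bits 111111001001011100000010 walk d0:H1→d1:-→d2:-→d3:-→d4:-→d5:-→d6:-→d7:-→d8:H1→d9:-→d10:-→d11:-→d12:H1→d13:-→d14:-→d15:-→d16:-→d17:-→d18:-→d19:-→d20:-→d21:-→d22:H2→d23:-→d24:H1 -> H1
  add 28.55.0.0/16 -> H2 at depth 16
  lookup 252.151.0.3: bits 1111110010010111000000 walk d0:H1→d1:-→d2:-→d3:-→d4:-→d5:-→d6:-→d7:-→d8:H1→d9:-→d10:-→d11:-→d12:H1→d13:-→d14:-→d15:-→d16:-→d17:-→d18:-→d19:-→d20:-→d21:-→d22:H2 -> H2
  add 252.151.2.137/32 -> H2 at depth 32
  lookup 23.151.128.171: bits 0001 walk d0:H1→d1:-→d2:-→d3:-→d4:- -> H1
  lookup 252.151.2.137: bits 11111100100101110000001010001001 walk d0:H1→d1:-→d2:-→d3:-→d4:-→d5:-→d6:-→d7:-→d8:H1→d9:-→d10:-→d11:-→d12:H1→d13:-→d14:-→d15:-→d16:-→d17:-→d18:-→d19:-→d20:-→d21:-→d22:H2→d23:-→d24:H1→d25:-→d26:H1→d27:-→d28:-→d29:-→d30:-→d31:-→d32:H2 -> H2
  add 0.0.0.0/0 -> H2 at depth 0

== LOOKUPS ==
["H0","H0","H2","H0","H0","H0","H1","H0","H1","H1","H1","H1","H1","H1","H2","H1","H2"]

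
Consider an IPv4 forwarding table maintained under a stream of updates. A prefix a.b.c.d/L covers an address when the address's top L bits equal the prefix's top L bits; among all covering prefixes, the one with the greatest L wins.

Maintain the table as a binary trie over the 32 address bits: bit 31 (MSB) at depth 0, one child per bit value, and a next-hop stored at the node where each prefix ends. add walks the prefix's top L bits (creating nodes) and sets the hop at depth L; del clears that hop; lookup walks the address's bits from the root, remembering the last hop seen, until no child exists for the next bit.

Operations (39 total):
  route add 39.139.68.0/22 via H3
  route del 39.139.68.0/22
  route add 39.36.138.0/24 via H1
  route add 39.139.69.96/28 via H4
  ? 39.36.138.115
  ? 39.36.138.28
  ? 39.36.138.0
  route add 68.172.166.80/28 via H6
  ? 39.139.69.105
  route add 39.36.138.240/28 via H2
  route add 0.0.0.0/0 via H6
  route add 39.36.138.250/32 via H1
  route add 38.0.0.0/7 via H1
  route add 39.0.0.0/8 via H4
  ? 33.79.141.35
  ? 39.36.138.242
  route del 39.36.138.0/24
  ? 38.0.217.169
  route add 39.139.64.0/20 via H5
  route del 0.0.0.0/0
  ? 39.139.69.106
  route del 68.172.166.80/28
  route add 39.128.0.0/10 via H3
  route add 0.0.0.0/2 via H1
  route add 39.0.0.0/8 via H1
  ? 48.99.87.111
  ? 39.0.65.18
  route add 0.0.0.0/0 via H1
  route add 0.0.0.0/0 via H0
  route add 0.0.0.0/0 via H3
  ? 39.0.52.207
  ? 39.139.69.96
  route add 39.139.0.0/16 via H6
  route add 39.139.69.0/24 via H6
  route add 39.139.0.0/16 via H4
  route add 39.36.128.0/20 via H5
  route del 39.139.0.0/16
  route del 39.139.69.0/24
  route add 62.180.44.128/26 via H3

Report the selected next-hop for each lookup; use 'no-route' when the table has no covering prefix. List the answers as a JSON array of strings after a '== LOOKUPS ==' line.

Apply in order:
  + 39.139.68.0/22 (H3) depth=22
  del 39.139.68.0/22 (clear depth 22)
  + 39.36.138.0/24 (H1) depth=24
  + 39.139.69.96/28 (H4) depth=28
  lookup 39.36.138.115: bits 001001110010010010001010 walk d0:-→d1:-→d2:-→d3:-→d4:-→d5:-→d6:-→d7:-→d8:-→d9:-→d10:-→d11:-→d12:-→d13:-→d14:-→d15:-→d16:-→d17:-→d18:-→d19:-→d20:-→d21:-→d22:-→d23:-→d24:H1 -> H1
  lookup 39.36.138.28: bits 001001110010010010001010 walk d0:-→d1:-→d2:-→d3:-→d4:-→d5:-→d6:-→d7:-→d8:-→d9:-→d10:-→d11:-→d12:-→d13:-→d14:-→d15:-→d16:-→d17:-→d18:-→d19:-→d20:-→d21:-→d22:-→d23:-→d24:H1 -> H1
  lookup 39.36.138.0: bits 001001110010010010001010 walk d0:-→d1:-→d2:-→d3:-→d4:-→d5:-→d6:-→d7:-→d8:-→d9:-→d10:-→d11:-→d12:-→d13:-→d14:-→d15:-→d16:-→d17:-→d18:-→d19:-→d20:-→d21:-→d22:-→d23:-→d24:H1 -> H1
  + 68.172.166.80/28 (H6) depth=28
  lookup 39.139.69.105: bits 0010011110001011010001010110 walk d0:-→d1:-→d2:-→d3:-→d4:-→d5:-→d6:-→d7:-→d8:-→d9:-→d10:-→d11:-→d12:-→d13:-→d14:-→d15:-→d16:-→d17:-→d18:-→d19:-→d20:-→d21:-→d22:-→d23:-→d24:-→d25:-→d26:-→d27:-→d28:H4 -> H4
  + 39.36.138.240/28 (H2) depth=28
  + 0.0.0.0/0 (H6) depth=0
  + 39.36.138.250/32 (H1) depth=32
  + 38.0.0.0/7 (H1) depth=7
  + 39.0.0.0/8 (H4) depth=8
  lookup 33.79.141.35: bits 00100 walk d0:H6→d1:-→d2:-→d3:-→d4:-→d5:- -> H6
  lookup 39.36.138.242: bits 0010011100100100100010101111 walk d0:H6→d1:-→d2:-→d3:-→d4:-→d5:-→d6:-→d7:H1→d8:H4→d9:-→d10:-→d11:-→d12:-→d13:-→d14:-→d15:-→d16:-→d17:-→d18:-→d19:-→d20:-→d21:-→d22:-→d23:-→d24:H1→d25:-→d26:-→d27:-→d28:H2 -> H2
  del 39.36.138.0/24 (clear depth 24)
  lookup 38.0.217.169: bits 0010011 walk d0:H6→d1:-→d2:-→d3:-→d4:-→d5:-→d6:-→d7:H1 -> H1
  + 39.139.64.0/20 (H5) depth=20
  del 0.0.0.0/0 (clear depth 0)
  lookup 39.139.69.106: bits 0010011110001011010001010110 walk d0:-→d1:-→d2:-→d3:-→d4:-→d5:-→d6:-→d7:H1→d8:H4→d9:-→d10:-→d11:-→d12:-→d13:-→d14:-→d15:-→d16:-→d17:-→d18:-→d19:-→d20:H5→d21:-→d22:-→d23:-→d24:-→d25:-→d26:-→d27:-→d28:H4 -> H4
  del 68.172.166.80/28 (clear depth 28)
  + 39.128.0.0/10 (H3) depth=10
  + 0.0.0.0/2 (H1) depth=2
  + 39.0.0.0/8 (H1) depth=8
  lookup 48.99.87.111: bits 001 walk d0:-→d1:-→d2:H1→d3:- -> H1
  lookup 39.0.65.18: bits 0010011100 walk d0:-→d1:-→d2:H1→d3:-→d4:-→d5:-→d6:-→d7:H1→d8:H1→d9:-→d10:- -> H1
  + 0.0.0.0/0 (H1) depth=0
  + 0.0.0.0/0 (H0) depth=0
  + 0.0.0.0/0 (H3) depth=0
  lookup 39.0.52.207: bits 0010011100 walk d0:H3→d1:-→d2:H1→d3:-→d4:-→d5:-→d6:-→d7:H1→d8:H1→d9:-→d10:- -> H1
  lookup 39.139.69.96: bits 0010011110001011010001010110 walk d0:H3→d1:-→d2:H1→d3:-→d4:-→d5:-→d6:-→d7:H1→d8:H1→d9:-→d10:H3→d11:-→d12:-→d13:-→d14:-→d15:-→d16:-→d17:-→d18:-→d19:-→d20:H5→d21:-→d22:-→d23:-→d24:-→d25:-→d26:-→d27:-→d28:H4 -> H4
  + 39.139.0.0/16 (H6) depth=16
  + 39.139.69.0/24 (H6) depth=24
  + 39.139.0.0/16 (H4) depth=16
  + 39.36.128.0/20 (H5) depth=20
  del 39.139.0.0/16 (clear depth 16)
  del 39.139.69.0/24 (clear depth 24)
  + 62.180.44.128/26 (H3) depth=26

== LOOKUPS ==
["H1","H1","H1","H4","H6","H2","H1","H4","H1","H1","H1","H4"]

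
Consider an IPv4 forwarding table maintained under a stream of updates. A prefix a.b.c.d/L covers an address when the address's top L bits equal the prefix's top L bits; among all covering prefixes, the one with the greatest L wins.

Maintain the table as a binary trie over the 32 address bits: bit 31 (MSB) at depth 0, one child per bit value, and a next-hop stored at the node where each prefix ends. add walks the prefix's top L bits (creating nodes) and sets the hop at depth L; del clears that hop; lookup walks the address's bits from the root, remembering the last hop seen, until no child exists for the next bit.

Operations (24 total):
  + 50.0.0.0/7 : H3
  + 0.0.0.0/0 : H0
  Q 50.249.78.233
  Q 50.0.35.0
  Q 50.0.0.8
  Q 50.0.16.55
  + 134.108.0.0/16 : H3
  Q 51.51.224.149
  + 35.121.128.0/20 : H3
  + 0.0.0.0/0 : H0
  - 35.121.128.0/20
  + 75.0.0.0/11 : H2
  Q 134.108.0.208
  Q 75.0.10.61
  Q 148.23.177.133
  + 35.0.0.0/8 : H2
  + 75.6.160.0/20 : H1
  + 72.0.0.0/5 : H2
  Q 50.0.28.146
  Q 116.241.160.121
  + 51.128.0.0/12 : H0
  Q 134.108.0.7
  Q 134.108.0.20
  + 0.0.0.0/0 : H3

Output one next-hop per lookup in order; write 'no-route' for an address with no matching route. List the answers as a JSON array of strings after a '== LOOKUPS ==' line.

Trace:
  add 50.0.0.0/7 -> H3 at depth 7
  add 0.0.0.0/0 -> H0 at depth 0
  ? 50.249.78.233  path d0:H0→d1:-→d2:-→d3:-→d4:-→d5:-→d6:-→d7:H3  best=H3
  ? 50.0.35.0  path d0:H0→d1:-→d2:-→d3:-→d4:-→d5:-→d6:-→d7:H3  best=H3
  ? 50.0.0.8  path d0:H0→d1:-→d2:-→d3:-→d4:-→d5:-→d6:-→d7:H3  best=H3
  ? 50.0.16.55  path d0:H0→d1:-→d2:-→d3:-→d4:-→d5:-→d6:-→d7:H3  best=H3
  add 134.108.0.0/16 -> H3 at depth 16
  ? 51.51.224.149  path d0:H0→d1:-→d2:-→d3:-→d4:-→d5:-→d6:-→d7:H3  best=H3
  add 35.121.128.0/20 -> H3 at depth 20
  add 0.0.0.0/0 -> H0 at depth 0
  del 35.121.128.0/20 (clear depth 20)
  add 75.0.0.0/11 -> H2 at depth 11
  ? 134.108.0.208  path d0:H0→d1:-→d2:-→d3:-→d4:-→d5:-→d6:-→d7:-→d8:-→d9:-→d10:-→d11:-→d12:-→d13:-→d14:-→d15:-→d16:H3  best=H3
  ? 75.0.10.61  path d0:H0→d1:-→d2:-→d3:-→d4:-→d5:-→d6:-→d7:-→d8:-→d9:-→d10:-→d11:H2  best=H2
  ? 148.23.177.133  path d0:H0→d1:-→d2:-→d3:-  best=H0
  add 35.0.0.0/8 -> H2 at depth 8
  add 75.6.160.0/20 -> H1 at depth 20
  add 72.0.0.0/5 -> H2 at depth 5
  ? 50.0.28.146  path d0:H0→d1:-→d2:-→d3:-→d4:-→d5:-→d6:-→d7:H3  best=H3
  ? 116.241.160.121  path d0:H0→d1:-→d2:-  best=H0
  add 51.128.0.0/12 -> H0 at depth 12
  ? 134.108.0.7  path d0:H0→d1:-→d2:-→d3:-→d4:-→d5:-→d6:-→d7:-→d8:-→d9:-→d10:-→d11:-→d12:-→d13:-→d14:-→d15:-→d16:H3  best=H3
  ? 134.108.0.20  path d0:H0→d1:-→d2:-→d3:-→d4:-→d5:-→d6:-→d7:-→d8:-→d9:-→d10:-→d11:-→d12:-→d13:-→d14:-→d15:-→d16:H3  best=H3
  add 0.0.0.0/0 -> H3 at depth 0

== LOOKUPS ==
["H3","H3","H3","H3","H3","H3","H2","H0","H3","H0","H3","H3"]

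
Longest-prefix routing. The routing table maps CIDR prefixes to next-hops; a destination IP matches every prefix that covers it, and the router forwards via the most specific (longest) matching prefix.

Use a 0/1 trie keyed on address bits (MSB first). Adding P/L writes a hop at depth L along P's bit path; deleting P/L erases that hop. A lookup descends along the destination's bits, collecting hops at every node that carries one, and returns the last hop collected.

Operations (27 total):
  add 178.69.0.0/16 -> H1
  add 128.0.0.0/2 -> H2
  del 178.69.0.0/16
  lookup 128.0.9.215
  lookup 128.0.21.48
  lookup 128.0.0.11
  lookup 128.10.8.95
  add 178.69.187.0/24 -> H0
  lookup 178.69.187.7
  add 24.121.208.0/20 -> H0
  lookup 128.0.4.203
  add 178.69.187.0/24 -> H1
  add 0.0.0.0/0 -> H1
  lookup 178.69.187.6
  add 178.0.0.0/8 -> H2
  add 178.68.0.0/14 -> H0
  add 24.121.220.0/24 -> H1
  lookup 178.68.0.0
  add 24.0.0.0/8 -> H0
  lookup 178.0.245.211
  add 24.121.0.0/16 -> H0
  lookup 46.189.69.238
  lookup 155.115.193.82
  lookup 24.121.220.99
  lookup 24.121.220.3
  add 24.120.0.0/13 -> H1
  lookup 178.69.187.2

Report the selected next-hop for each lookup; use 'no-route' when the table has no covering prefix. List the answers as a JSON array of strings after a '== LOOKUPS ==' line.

Process each operation:
  + 178.69.0.0/16 (H1) depth=16
  + 128.0.0.0/2 (H2) depth=2
  - 178.69.0.0/16 clear@16
  Q 128.0.9.215: descend 10 ; hops seen [H2] ; pick H2
  Q 128.0.21.48: descend 10 ; hops seen [H2] ; pick H2
  Q 128.0.0.11: descend 10 ; hops seen [H2] ; pick H2
  Q 128.10.8.95: descend 10 ; hops seen [H2] ; pick H2
  + 178.69.187.0/24 (H0) depth=24
  Q 178.69.187.7: descend 101100100100010110111011 ; hops seen [H2,H0] ; pick H0
  + 24.121.208.0/20 (H0) depth=20
  Q 128.0.4.203: descend 10 ; hops seen [H2] ; pick H2
  + 178.69.187.0/24 (H1) depth=24
  + 0.0.0.0/0 (H1) depth=0
  Q 178.69.187.6: descend 101100100100010110111011 ; hops seen [H1,H2,H1] ; pick H1
  + 178.0.0.0/8 (H2) depth=8
  + 178.68.0.0/14 (H0) depth=14
  + 24.121.220.0/24 (H1) depth=24
  Q 178.68.0.0: descend 101100100100010 ; hops seen [H1,H2,H2,H0] ; pick H0
  + 24.0.0.0/8 (H0) depth=8
  Q 178.0.245.211: descend 101100100 ; hops seen [H1,H2,H2] ; pick H2
  + 24.121.0.0/16 (H0) depth=16
  Q 46.189.69.238: descend 00 ; hops seen [H1] ; pick H1
  Q 155.115.193.82: descend 10 ; hops seen [H1,H2] ; pick H2
  Q 24.121.220.99: descend 000110000111100111011100 ; hops seen [H1,H0,H0,H0,H1] ; pick H1
  Q 24.121.220.3: descend 000110000111100111011100 ; hops seen [H1,H0,H0,H0,H1] ; pick H1
  + 24.120.0.0/13 (H1) depth=13
  Q 178.69.187.2: descend 101100100100010110111011 ; hops seen [H1,H2,H2,H0,H1] ; pick H1

== LOOKUPS ==
["H2","H2","H2","H2","H0","H2","H1","H0","H2","H1","H2","H1","H1","H1"]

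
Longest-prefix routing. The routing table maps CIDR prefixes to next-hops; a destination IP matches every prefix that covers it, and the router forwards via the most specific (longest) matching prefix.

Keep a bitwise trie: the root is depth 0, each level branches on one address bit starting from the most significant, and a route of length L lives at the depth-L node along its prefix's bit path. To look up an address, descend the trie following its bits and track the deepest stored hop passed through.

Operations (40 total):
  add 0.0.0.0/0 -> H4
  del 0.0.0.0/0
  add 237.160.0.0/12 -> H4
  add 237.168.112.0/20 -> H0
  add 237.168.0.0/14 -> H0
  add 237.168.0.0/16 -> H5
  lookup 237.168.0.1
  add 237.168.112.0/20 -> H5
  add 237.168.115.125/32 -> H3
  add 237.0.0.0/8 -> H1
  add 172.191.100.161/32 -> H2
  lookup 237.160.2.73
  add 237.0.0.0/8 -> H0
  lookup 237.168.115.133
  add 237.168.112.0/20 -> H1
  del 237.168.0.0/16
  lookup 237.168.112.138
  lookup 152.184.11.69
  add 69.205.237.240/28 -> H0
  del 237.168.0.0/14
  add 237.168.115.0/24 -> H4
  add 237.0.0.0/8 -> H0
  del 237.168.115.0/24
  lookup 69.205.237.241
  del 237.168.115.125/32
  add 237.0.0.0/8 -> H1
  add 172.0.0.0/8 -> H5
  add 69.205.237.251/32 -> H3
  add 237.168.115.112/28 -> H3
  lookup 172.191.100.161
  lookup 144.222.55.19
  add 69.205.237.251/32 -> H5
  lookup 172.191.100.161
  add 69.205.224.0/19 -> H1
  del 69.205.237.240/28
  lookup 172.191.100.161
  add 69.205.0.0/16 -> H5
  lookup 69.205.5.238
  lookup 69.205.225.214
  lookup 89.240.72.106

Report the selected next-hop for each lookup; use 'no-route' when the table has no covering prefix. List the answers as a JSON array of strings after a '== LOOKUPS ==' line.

Apply in order:
  add 0.0.0.0/0 -> H4 at depth 0
  del 0.0.0.0/0 (clear depth 0)
  add 237.160.0.0/12 -> H4 at depth 12
  add 237.168.112.0/20 -> H0 at depth 20
  add 237.168.0.0/14 -> H0 at depth 14
  add 237.168.0.0/16 -> H5 at depth 16
  Q 237.168.0.1: descend 11101101101010000 ; hops seen [H4,H0,H5] ; pick H5
  add 237.168.112.0/20 -> H5 at depth 20
  add 237.168.115.125/32 -> H3 at depth 32
  add 237.0.0.0/8 -> H1 at depth 8
  add 172.191.100.161/32 -> H2 at depth 32
  Q 237.160.2.73: descend 111011011010 ; hops seen [H1,H4] ; pick H4
  add 237.0.0.0/8 -> H0 at depth 8
  Q 237.168.115.133: descend 111011011010100001110011 ; hops seen [H0,H4,H0,H5,H5] ; pick H5
  add 237.168.112.0/20 -> H1 at depth 20
  del 237.168.0.0/16 (clear depth 16)
  Q 237.168.112.138: descend 1110110110101000011100 ; hops seen [H0,H4,H0,H1] ; pick H1
  Q 152.184.11.69: descend 10 ; hops seen [∅] ; pick no-route
  add 69.205.237.240/28 -> H0 at depth 28
  del 237.168.0.0/14 (clear depth 14)
  add 237.168.115.0/24 -> H4 at depth 24
  add 237.0.0.0/8 -> H0 at depth 8
  del 237.168.115.0/24 (clear depth 24)
  Q 69.205.237.241: descend 0100010111001101111011011111 ; hops seen [H0] ; pick H0
  del 237.168.115.125/32 (clear depth 32)
  add 237.0.0.0/8 -> H1 at depth 8
  add 172.0.0.0/8 -> H5 at depth 8
  add 69.205.237.251/32 -> H3 at depth 32
  add 237.168.115.112/28 -> H3 at depth 28
  Q 172.191.100.161: descend 10101100101111110110010010100001 ; hops seen [H5,H2] ; pick H2
  Q 144.222.55.19: descend 10 ; hops seen [∅] ; pick no-route
  add 69.205.237.251/32 -> H5 at depth 32
  Q 172.191.100.161: descend 10101100101111110110010010100001 ; hops seen [H5,H2] ; pick H2
  add 69.205.224.0/19 -> H1 at depth 19
  del 69.205.237.240/28 (clear depth 28)
  Q 172.191.100.161: descend 10101100101111110110010010100001 ; hops seen [H5,H2] ; pick H2
  add 69.205.0.0/16 -> H5 at depth 16
  Q 69.205.5.238: descend 0100010111001101 ; hops seen [H5] ; pick H5
  Q 69.205.225.214: descend 01000101110011011110 ; hops seen [H5,H1] ; pick H1
  Q 89.240.72.106: descend 010 ; hops seen [∅] ; pick no-route

== LOOKUPS ==
["H5","H4","H5","H1","no-route","H0","H2","no-route","H2","H2","H5","H1","no-route"]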